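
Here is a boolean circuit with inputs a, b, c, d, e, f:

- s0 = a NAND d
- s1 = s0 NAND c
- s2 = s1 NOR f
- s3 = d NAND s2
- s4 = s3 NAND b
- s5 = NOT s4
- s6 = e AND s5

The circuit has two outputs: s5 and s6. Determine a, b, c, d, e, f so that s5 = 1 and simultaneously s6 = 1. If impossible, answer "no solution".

a=1 b=1 c=0 d=1 e=1 f=1

Check with a=1 b=1 c=0 d=1 e=1 f=1:
s0 = a NAND d = 1 NAND 1 = 0
s1 = s0 NAND c = 0 NAND 0 = 1
s2 = s1 NOR f = 1 NOR 1 = 0
s3 = d NAND s2 = 1 NAND 0 = 1
s4 = s3 NAND b = 1 NAND 1 = 0
s5 = NOT s4 = NOT 0 = 1
s6 = e AND s5 = 1 AND 1 = 1
So s5 = 1 and s6 = 1.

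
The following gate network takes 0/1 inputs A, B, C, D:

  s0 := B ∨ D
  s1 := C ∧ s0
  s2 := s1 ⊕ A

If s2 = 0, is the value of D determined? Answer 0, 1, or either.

Both values of D occur among assignments with s2 = 0:
  D=0: A=0, B=0, C=0, D=0
  D=1: A=0, B=0, C=0, D=1

either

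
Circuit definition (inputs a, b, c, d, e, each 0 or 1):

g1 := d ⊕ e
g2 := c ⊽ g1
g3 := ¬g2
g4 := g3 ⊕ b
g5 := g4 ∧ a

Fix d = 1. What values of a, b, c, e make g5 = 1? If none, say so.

a=1, b=0, c=1, e=0

Check with d = 1 and a=1, b=0, c=1, e=0:
g1 = d ⊕ e = 1 ⊕ 0 = 1
g2 = c ⊽ g1 = 1 ⊽ 1 = 0
g3 = ¬g2 = ¬0 = 1
g4 = g3 ⊕ b = 1 ⊕ 0 = 1
g5 = g4 ∧ a = 1 ∧ 1 = 1
So g5 = 1.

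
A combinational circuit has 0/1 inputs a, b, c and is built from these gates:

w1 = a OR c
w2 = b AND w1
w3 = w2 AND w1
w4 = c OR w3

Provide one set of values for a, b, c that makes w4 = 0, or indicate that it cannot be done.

w4 = c OR w3 must be 0, so both c = 0 and w3 = 0.
w3 = w2 AND w1 must be 0, so at least one of w2, w1 is 0.
Check with a=1, b=0, c=0:
w1 = a OR c = 1 OR 0 = 1
w2 = b AND w1 = 0 AND 1 = 0
w3 = w2 AND w1 = 0 AND 1 = 0
w4 = c OR w3 = 0 OR 0 = 0
So w4 = 0 as required.

a=1, b=0, c=0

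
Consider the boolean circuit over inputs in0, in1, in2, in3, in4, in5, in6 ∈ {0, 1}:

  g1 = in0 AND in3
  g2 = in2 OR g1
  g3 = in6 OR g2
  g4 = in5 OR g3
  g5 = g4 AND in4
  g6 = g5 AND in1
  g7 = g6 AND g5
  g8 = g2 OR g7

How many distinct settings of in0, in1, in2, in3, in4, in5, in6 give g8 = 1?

89

g8 = g2 OR g7 must be 1, so at least one of g2, g7 is 1.
Enumerating the 128 input combinations, 89 give g8 = 1 and 39 give g8 = 0.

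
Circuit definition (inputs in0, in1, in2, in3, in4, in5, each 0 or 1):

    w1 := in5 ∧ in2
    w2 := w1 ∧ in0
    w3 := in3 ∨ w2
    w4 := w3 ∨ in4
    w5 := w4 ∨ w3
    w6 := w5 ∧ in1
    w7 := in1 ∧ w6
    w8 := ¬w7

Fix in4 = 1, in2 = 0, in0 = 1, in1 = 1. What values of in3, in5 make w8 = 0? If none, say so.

in3=0, in5=1

Check with in4 = 1, in2 = 0, in0 = 1, in1 = 1 and in3=0, in5=1:
w1 = in5 ∧ in2 = 1 ∧ 0 = 0
w2 = w1 ∧ in0 = 0 ∧ 1 = 0
w3 = in3 ∨ w2 = 0 ∨ 0 = 0
w4 = w3 ∨ in4 = 0 ∨ 1 = 1
w5 = w4 ∨ w3 = 1 ∨ 0 = 1
w6 = w5 ∧ in1 = 1 ∧ 1 = 1
w7 = in1 ∧ w6 = 1 ∧ 1 = 1
w8 = ¬w7 = ¬1 = 0
So w8 = 0.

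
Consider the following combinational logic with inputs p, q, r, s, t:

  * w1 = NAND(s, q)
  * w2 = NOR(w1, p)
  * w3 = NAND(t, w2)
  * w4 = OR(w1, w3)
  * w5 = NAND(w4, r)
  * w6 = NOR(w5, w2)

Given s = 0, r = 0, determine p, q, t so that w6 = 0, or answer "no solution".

Check with s = 0, r = 0 and p=0, q=0, t=0:
w1 = NAND(s, q) = NAND(0, 0) = 1
w2 = NOR(w1, p) = NOR(1, 0) = 0
w3 = NAND(t, w2) = NAND(0, 0) = 1
w4 = OR(w1, w3) = OR(1, 1) = 1
w5 = NAND(w4, r) = NAND(1, 0) = 1
w6 = NOR(w5, w2) = NOR(1, 0) = 0
So w6 = 0.

p=0, q=0, t=0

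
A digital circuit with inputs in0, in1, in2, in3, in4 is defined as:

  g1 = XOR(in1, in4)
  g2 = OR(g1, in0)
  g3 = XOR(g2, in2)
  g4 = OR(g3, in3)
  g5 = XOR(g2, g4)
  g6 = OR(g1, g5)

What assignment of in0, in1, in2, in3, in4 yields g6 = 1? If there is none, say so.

g6 = OR(g1, g5) must be 1, so at least one of g1, g5 is 1.
Check with in0=1, in1=0, in2=1, in3=0, in4=0:
g1 = XOR(in1, in4) = XOR(0, 0) = 0
g2 = OR(g1, in0) = OR(0, 1) = 1
g3 = XOR(g2, in2) = XOR(1, 1) = 0
g4 = OR(g3, in3) = OR(0, 0) = 0
g5 = XOR(g2, g4) = XOR(1, 0) = 1
g6 = OR(g1, g5) = OR(0, 1) = 1
So g6 = 1 as required.

in0=1, in1=0, in2=1, in3=0, in4=0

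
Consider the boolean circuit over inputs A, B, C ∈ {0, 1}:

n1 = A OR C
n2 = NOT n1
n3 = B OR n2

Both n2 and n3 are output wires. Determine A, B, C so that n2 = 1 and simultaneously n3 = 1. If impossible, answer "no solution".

A=0, B=1, C=0

Check with A=0, B=1, C=0:
n1 = A OR C = 0 OR 0 = 0
n2 = NOT n1 = NOT 0 = 1
n3 = B OR n2 = 1 OR 1 = 1
So n2 = 1 and n3 = 1.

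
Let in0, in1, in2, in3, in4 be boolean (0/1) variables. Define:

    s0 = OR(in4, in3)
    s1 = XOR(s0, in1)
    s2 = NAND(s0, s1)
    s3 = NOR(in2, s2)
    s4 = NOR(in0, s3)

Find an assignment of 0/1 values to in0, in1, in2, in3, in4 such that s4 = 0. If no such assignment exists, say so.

s4 = NOR(in0, s3) must be 0, so at least one of in0, s3 is 1.
Check with in0=1 in1=1 in2=1 in3=0 in4=1:
s0 = OR(in4, in3) = OR(1, 0) = 1
s1 = XOR(s0, in1) = XOR(1, 1) = 0
s2 = NAND(s0, s1) = NAND(1, 0) = 1
s3 = NOR(in2, s2) = NOR(1, 1) = 0
s4 = NOR(in0, s3) = NOR(1, 0) = 0
So s4 = 0 as required.

in0=1 in1=1 in2=1 in3=0 in4=1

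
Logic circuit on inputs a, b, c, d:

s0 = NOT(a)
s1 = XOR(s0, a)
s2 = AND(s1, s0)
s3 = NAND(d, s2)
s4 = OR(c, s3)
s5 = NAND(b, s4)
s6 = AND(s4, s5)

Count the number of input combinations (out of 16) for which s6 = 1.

7

s6 = AND(s4, s5) must be 1, so both s4 = 1 and s5 = 1.
Enumerating the 16 input combinations, 7 give s6 = 1 and 9 give s6 = 0.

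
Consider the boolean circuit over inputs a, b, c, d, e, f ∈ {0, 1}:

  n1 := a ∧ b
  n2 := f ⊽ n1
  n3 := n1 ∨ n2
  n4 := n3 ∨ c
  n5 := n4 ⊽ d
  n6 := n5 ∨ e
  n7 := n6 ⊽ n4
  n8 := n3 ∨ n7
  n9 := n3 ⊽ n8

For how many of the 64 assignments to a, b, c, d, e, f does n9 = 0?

43

n9 = n3 ⊽ n8 must be 0, so at least one of n3, n8 is 1.
Enumerating the 64 input combinations, 43 give n9 = 0 and 21 give n9 = 1.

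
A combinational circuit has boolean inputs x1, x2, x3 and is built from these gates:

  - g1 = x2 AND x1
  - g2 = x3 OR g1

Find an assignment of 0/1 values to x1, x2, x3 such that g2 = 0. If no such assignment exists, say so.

x1=0, x2=0, x3=0

g2 = x3 OR g1 must be 0, so both x3 = 0 and g1 = 0.
g1 = x2 AND x1 must be 0, so at least one of x2, x1 is 0.
Check with x1=0, x2=0, x3=0:
g1 = x2 AND x1 = 0 AND 0 = 0
g2 = x3 OR g1 = 0 OR 0 = 0
So g2 = 0 as required.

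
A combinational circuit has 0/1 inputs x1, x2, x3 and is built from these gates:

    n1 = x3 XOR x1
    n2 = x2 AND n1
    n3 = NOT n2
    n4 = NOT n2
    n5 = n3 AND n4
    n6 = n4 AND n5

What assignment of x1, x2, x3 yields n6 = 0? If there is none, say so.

n6 = n4 AND n5 must be 0, so at least one of n4, n5 is 0.
Check with x1=1, x2=1, x3=0:
n1 = x3 XOR x1 = 0 XOR 1 = 1
n2 = x2 AND n1 = 1 AND 1 = 1
n3 = NOT n2 = NOT 1 = 0
n4 = NOT n2 = NOT 1 = 0
n5 = n3 AND n4 = 0 AND 0 = 0
n6 = n4 AND n5 = 0 AND 0 = 0
So n6 = 0 as required.

x1=1, x2=1, x3=0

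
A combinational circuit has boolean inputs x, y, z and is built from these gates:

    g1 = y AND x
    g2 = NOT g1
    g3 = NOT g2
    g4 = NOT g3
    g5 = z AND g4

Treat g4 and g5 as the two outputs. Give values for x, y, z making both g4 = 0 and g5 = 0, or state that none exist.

x=1, y=1, z=1

Check with x=1, y=1, z=1:
g1 = y AND x = 1 AND 1 = 1
g2 = NOT g1 = NOT 1 = 0
g3 = NOT g2 = NOT 0 = 1
g4 = NOT g3 = NOT 1 = 0
g5 = z AND g4 = 1 AND 0 = 0
So g4 = 0 and g5 = 0.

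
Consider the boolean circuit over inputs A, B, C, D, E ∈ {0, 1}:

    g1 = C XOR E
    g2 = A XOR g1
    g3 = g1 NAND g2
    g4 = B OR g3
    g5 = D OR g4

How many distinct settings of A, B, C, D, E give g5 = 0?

g5 = D OR g4 must be 0, so both D = 0 and g4 = 0.
Satisfying assignments:
  A=0, B=0, C=0, D=0, E=1
  A=0, B=0, C=1, D=0, E=0

2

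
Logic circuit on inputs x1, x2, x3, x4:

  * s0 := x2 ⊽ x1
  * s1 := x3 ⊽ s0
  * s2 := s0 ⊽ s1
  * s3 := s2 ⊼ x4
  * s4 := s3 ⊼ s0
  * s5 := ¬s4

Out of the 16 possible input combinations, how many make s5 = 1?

4

s5 = ¬s4 must be 1, so s4 = 0.
s4 = s3 ⊼ s0 must be 0, so both s3 = 1 and s0 = 1.
Satisfying assignments:
  x1=0, x2=0, x3=0, x4=0
  x1=0, x2=0, x3=0, x4=1
  x1=0, x2=0, x3=1, x4=0
  x1=0, x2=0, x3=1, x4=1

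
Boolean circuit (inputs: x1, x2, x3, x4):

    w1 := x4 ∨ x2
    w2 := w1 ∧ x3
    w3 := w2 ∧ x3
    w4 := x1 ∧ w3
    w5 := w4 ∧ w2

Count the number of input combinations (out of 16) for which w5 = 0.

w5 = w4 ∧ w2 must be 0, so at least one of w4, w2 is 0.
Enumerating the 16 input combinations, 13 give w5 = 0 and 3 give w5 = 1.

13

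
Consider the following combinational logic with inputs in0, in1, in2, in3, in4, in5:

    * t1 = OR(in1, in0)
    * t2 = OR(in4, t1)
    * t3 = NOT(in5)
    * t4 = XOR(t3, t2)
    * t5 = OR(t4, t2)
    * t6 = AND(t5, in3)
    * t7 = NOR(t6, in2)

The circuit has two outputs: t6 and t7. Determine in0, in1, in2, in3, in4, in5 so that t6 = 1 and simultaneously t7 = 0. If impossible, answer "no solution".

in0=0, in1=1, in2=0, in3=1, in4=0, in5=0

Check with in0=0, in1=1, in2=0, in3=1, in4=0, in5=0:
t1 = OR(in1, in0) = OR(1, 0) = 1
t2 = OR(in4, t1) = OR(0, 1) = 1
t3 = NOT(in5) = NOT 0 = 1
t4 = XOR(t3, t2) = XOR(1, 1) = 0
t5 = OR(t4, t2) = OR(0, 1) = 1
t6 = AND(t5, in3) = AND(1, 1) = 1
t7 = NOR(t6, in2) = NOR(1, 0) = 0
So t6 = 1 and t7 = 0.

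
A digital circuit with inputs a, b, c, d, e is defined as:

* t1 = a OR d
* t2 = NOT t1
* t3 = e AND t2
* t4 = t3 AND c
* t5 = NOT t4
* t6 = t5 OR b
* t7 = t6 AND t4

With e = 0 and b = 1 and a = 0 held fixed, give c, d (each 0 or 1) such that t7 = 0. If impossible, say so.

t7 = t6 AND t4 must be 0, so at least one of t6, t4 is 0.
Check with e = 0 and b = 1 and a = 0 and c=1, d=1:
t1 = a OR d = 0 OR 1 = 1
t2 = NOT t1 = NOT 1 = 0
t3 = e AND t2 = 0 AND 0 = 0
t4 = t3 AND c = 0 AND 1 = 0
t5 = NOT t4 = NOT 0 = 1
t6 = t5 OR b = 1 OR 1 = 1
t7 = t6 AND t4 = 1 AND 0 = 0
So t7 = 0.

c=1, d=1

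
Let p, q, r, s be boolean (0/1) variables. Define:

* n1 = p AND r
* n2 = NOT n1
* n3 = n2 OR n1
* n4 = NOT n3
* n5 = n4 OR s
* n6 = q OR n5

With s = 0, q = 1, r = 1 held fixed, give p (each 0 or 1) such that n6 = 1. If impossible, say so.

p=0

Check with s = 0, q = 1, r = 1 and p=0:
n1 = p AND r = 0 AND 1 = 0
n2 = NOT n1 = NOT 0 = 1
n3 = n2 OR n1 = 1 OR 0 = 1
n4 = NOT n3 = NOT 1 = 0
n5 = n4 OR s = 0 OR 0 = 0
n6 = q OR n5 = 1 OR 0 = 1
So n6 = 1.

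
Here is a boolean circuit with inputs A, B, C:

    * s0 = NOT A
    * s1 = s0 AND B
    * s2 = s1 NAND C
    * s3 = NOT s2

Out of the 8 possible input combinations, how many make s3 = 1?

1

s3 = NOT s2 must be 1, so s2 = 0.
s2 = s1 NAND C must be 0, so both s1 = 1 and C = 1.
Satisfying assignments:
  A=0, B=1, C=1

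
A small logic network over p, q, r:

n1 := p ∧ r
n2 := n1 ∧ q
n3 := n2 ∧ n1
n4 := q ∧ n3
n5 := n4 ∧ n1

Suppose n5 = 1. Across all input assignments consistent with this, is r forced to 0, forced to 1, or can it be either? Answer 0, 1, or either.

1

n5 = n4 ∧ n1 must be 1, so both n4 = 1 and n1 = 1.
n4 = q ∧ n3 must be 1, so both q = 1 and n3 = 1.
Every assignment with n5 = 1 has r = 1; there are 1 such assignment(s).
  p=1, q=1, r=1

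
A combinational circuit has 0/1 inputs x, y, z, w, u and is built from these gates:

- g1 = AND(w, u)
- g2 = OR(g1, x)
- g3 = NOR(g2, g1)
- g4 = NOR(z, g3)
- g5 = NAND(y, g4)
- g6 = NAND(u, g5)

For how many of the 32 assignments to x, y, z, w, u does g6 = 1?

g6 = NAND(u, g5) must be 1, so at least one of u, g5 is 0.
Enumerating the 32 input combinations, 19 give g6 = 1 and 13 give g6 = 0.

19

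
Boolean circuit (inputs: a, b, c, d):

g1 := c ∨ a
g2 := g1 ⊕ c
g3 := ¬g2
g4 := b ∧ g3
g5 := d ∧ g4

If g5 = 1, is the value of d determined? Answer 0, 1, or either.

g5 = d ∧ g4 must be 1, so both d = 1 and g4 = 1.
g4 = b ∧ g3 must be 1, so both b = 1 and g3 = 1.
Every assignment with g5 = 1 has d = 1; there are 3 such assignment(s).
  a=0, b=1, c=0, d=1
  a=0, b=1, c=1, d=1
  a=1, b=1, c=1, d=1

1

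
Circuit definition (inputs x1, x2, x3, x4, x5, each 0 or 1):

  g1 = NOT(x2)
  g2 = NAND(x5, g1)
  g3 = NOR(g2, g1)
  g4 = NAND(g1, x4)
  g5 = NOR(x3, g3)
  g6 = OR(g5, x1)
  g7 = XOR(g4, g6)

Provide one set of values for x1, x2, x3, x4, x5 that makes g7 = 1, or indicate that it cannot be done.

g7 = XOR(g4, g6) must be 1, so g4 and g6 differ.
Check with x1=1 x2=0 x3=1 x4=1 x5=1:
g1 = NOT(x2) = NOT 0 = 1
g2 = NAND(x5, g1) = NAND(1, 1) = 0
g3 = NOR(g2, g1) = NOR(0, 1) = 0
g4 = NAND(g1, x4) = NAND(1, 1) = 0
g5 = NOR(x3, g3) = NOR(1, 0) = 0
g6 = OR(g5, x1) = OR(0, 1) = 1
g7 = XOR(g4, g6) = XOR(0, 1) = 1
So g7 = 1 as required.

x1=1 x2=0 x3=1 x4=1 x5=1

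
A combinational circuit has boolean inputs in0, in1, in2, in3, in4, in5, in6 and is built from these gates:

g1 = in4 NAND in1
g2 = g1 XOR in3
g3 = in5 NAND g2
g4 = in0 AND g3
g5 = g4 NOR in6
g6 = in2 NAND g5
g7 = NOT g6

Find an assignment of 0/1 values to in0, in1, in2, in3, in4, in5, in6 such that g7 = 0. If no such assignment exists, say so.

g7 = NOT g6 must be 0, so g6 = 1.
g6 = in2 NAND g5 must be 1, so at least one of in2, g5 is 0.
Check with in0=0 in1=0 in2=0 in3=1 in4=0 in5=0 in6=1:
g1 = in4 NAND in1 = 0 NAND 0 = 1
g2 = g1 XOR in3 = 1 XOR 1 = 0
g3 = in5 NAND g2 = 0 NAND 0 = 1
g4 = in0 AND g3 = 0 AND 1 = 0
g5 = g4 NOR in6 = 0 NOR 1 = 0
g6 = in2 NAND g5 = 0 NAND 0 = 1
g7 = NOT g6 = NOT 1 = 0
So g7 = 0 as required.

in0=0 in1=0 in2=0 in3=1 in4=0 in5=0 in6=1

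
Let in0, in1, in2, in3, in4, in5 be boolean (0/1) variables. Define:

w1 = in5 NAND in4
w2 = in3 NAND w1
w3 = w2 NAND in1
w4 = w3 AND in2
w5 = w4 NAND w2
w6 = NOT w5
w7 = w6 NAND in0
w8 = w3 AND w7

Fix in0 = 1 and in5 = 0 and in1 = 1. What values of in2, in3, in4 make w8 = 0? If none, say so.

Check with in0 = 1 and in5 = 0 and in1 = 1 and in2=1, in3=0, in4=0:
w1 = in5 NAND in4 = 0 NAND 0 = 1
w2 = in3 NAND w1 = 0 NAND 1 = 1
w3 = w2 NAND in1 = 1 NAND 1 = 0
w4 = w3 AND in2 = 0 AND 1 = 0
w5 = w4 NAND w2 = 0 NAND 1 = 1
w6 = NOT w5 = NOT 1 = 0
w7 = w6 NAND in0 = 0 NAND 1 = 1
w8 = w3 AND w7 = 0 AND 1 = 0
So w8 = 0.

in2=1, in3=0, in4=0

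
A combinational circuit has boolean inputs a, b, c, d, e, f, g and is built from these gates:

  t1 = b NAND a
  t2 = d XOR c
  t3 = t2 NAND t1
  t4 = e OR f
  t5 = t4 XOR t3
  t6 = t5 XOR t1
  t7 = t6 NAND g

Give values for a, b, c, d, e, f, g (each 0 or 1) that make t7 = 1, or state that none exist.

a=0, b=0, c=0, d=1, e=1, f=1, g=0

t7 = t6 NAND g must be 1, so at least one of t6, g is 0.
Check with a=0, b=0, c=0, d=1, e=1, f=1, g=0:
t1 = b NAND a = 0 NAND 0 = 1
t2 = d XOR c = 1 XOR 0 = 1
t3 = t2 NAND t1 = 1 NAND 1 = 0
t4 = e OR f = 1 OR 1 = 1
t5 = t4 XOR t3 = 1 XOR 0 = 1
t6 = t5 XOR t1 = 1 XOR 1 = 0
t7 = t6 NAND g = 0 NAND 0 = 1
So t7 = 1 as required.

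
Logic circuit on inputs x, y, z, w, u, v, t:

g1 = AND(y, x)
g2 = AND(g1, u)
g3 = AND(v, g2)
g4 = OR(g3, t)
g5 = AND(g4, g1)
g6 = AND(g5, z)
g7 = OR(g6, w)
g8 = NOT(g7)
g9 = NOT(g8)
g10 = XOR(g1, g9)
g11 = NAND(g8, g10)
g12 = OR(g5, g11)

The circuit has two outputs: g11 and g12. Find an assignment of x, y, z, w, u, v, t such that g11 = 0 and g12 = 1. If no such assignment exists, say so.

Check with x=1, y=1, z=0, w=0, u=1, v=0, t=1:
g1 = AND(y, x) = AND(1, 1) = 1
g2 = AND(g1, u) = AND(1, 1) = 1
g3 = AND(v, g2) = AND(0, 1) = 0
g4 = OR(g3, t) = OR(0, 1) = 1
g5 = AND(g4, g1) = AND(1, 1) = 1
g6 = AND(g5, z) = AND(1, 0) = 0
g7 = OR(g6, w) = OR(0, 0) = 0
g8 = NOT(g7) = NOT 0 = 1
g9 = NOT(g8) = NOT 1 = 0
g10 = XOR(g1, g9) = XOR(1, 0) = 1
g11 = NAND(g8, g10) = NAND(1, 1) = 0
g12 = OR(g5, g11) = OR(1, 0) = 1
So g11 = 0 and g12 = 1.

x=1, y=1, z=0, w=0, u=1, v=0, t=1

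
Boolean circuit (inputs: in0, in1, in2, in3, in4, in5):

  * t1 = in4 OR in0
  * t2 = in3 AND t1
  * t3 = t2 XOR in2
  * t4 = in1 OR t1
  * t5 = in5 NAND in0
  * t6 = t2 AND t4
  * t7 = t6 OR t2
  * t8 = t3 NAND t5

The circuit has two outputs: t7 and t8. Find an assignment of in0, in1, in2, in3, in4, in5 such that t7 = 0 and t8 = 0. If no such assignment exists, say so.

Check with in0=0, in1=0, in2=1, in3=0, in4=1, in5=1:
t1 = in4 OR in0 = 1 OR 0 = 1
t2 = in3 AND t1 = 0 AND 1 = 0
t3 = t2 XOR in2 = 0 XOR 1 = 1
t4 = in1 OR t1 = 0 OR 1 = 1
t5 = in5 NAND in0 = 1 NAND 0 = 1
t6 = t2 AND t4 = 0 AND 1 = 0
t7 = t6 OR t2 = 0 OR 0 = 0
t8 = t3 NAND t5 = 1 NAND 1 = 0
So t7 = 0 and t8 = 0.

in0=0, in1=0, in2=1, in3=0, in4=1, in5=1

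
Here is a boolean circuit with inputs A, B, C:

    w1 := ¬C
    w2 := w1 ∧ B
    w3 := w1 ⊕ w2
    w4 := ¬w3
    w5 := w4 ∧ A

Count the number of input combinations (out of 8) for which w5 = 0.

5

w5 = w4 ∧ A must be 0, so at least one of w4, A is 0.
Satisfying assignments:
  A=0, B=0, C=0
  A=0, B=0, C=1
  A=0, B=1, C=0
  A=0, B=1, C=1
  A=1, B=0, C=0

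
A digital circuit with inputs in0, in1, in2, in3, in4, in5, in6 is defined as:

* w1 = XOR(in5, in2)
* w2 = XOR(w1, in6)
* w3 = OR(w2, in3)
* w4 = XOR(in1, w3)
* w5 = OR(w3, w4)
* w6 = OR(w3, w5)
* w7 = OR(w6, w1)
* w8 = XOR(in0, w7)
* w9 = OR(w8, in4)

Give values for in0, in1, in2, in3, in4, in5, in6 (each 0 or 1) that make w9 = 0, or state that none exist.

w9 = OR(w8, in4) must be 0, so both w8 = 0 and in4 = 0.
w8 = XOR(in0, w7) must be 0, so in0 and w7 are equal.
Check with in0=1 in1=1 in2=1 in3=0 in4=0 in5=1 in6=1:
w1 = XOR(in5, in2) = XOR(1, 1) = 0
w2 = XOR(w1, in6) = XOR(0, 1) = 1
w3 = OR(w2, in3) = OR(1, 0) = 1
w4 = XOR(in1, w3) = XOR(1, 1) = 0
w5 = OR(w3, w4) = OR(1, 0) = 1
w6 = OR(w3, w5) = OR(1, 1) = 1
w7 = OR(w6, w1) = OR(1, 0) = 1
w8 = XOR(in0, w7) = XOR(1, 1) = 0
w9 = OR(w8, in4) = OR(0, 0) = 0
So w9 = 0 as required.

in0=1 in1=1 in2=1 in3=0 in4=0 in5=1 in6=1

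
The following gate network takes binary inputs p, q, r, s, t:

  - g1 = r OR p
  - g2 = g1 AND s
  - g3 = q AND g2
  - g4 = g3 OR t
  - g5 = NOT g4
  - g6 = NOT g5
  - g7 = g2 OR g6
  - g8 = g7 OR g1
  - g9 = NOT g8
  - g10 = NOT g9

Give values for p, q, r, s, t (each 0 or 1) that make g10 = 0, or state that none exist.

g10 = NOT g9 must be 0, so g9 = 1.
g9 = NOT g8 must be 1, so g8 = 0.
g8 = g7 OR g1 must be 0, so both g7 = 0 and g1 = 0.
Check with p=0, q=0, r=0, s=1, t=0:
g1 = r OR p = 0 OR 0 = 0
g2 = g1 AND s = 0 AND 1 = 0
g3 = q AND g2 = 0 AND 0 = 0
g4 = g3 OR t = 0 OR 0 = 0
g5 = NOT g4 = NOT 0 = 1
g6 = NOT g5 = NOT 1 = 0
g7 = g2 OR g6 = 0 OR 0 = 0
g8 = g7 OR g1 = 0 OR 0 = 0
g9 = NOT g8 = NOT 0 = 1
g10 = NOT g9 = NOT 1 = 0
So g10 = 0 as required.

p=0, q=0, r=0, s=1, t=0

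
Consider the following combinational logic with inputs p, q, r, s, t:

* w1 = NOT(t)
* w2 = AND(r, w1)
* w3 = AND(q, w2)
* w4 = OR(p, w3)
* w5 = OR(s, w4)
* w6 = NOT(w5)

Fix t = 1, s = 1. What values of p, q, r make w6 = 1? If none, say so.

no solution exists

With t = 1, s = 1 fixed, none of the 8 settings of p, q, r give w6 = 1.
For example, with p=1, q=0, r=1:
w1 = NOT(t) = NOT 1 = 0
w2 = AND(r, w1) = AND(1, 0) = 0
w3 = AND(q, w2) = AND(0, 0) = 0
w4 = OR(p, w3) = OR(1, 0) = 1
w5 = OR(s, w4) = OR(1, 1) = 1
w6 = NOT(w5) = NOT 1 = 0
giving w6 = 0 ≠ 1.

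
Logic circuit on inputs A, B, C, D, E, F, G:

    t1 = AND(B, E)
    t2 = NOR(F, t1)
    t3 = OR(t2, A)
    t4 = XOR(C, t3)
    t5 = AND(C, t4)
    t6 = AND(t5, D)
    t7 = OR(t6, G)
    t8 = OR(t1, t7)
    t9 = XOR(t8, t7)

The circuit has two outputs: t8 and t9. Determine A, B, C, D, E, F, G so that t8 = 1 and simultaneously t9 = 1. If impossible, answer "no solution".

A=1, B=1, C=1, D=0, E=1, F=1, G=0

Check with A=1, B=1, C=1, D=0, E=1, F=1, G=0:
t1 = AND(B, E) = AND(1, 1) = 1
t2 = NOR(F, t1) = NOR(1, 1) = 0
t3 = OR(t2, A) = OR(0, 1) = 1
t4 = XOR(C, t3) = XOR(1, 1) = 0
t5 = AND(C, t4) = AND(1, 0) = 0
t6 = AND(t5, D) = AND(0, 0) = 0
t7 = OR(t6, G) = OR(0, 0) = 0
t8 = OR(t1, t7) = OR(1, 0) = 1
t9 = XOR(t8, t7) = XOR(1, 0) = 1
So t8 = 1 and t9 = 1.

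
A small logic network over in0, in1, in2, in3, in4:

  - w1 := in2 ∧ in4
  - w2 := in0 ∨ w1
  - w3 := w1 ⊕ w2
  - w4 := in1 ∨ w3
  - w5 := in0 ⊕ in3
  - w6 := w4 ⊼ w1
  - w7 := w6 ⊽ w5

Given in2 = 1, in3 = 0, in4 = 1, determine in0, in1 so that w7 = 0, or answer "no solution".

in0=1, in1=1

w7 = w6 ⊽ w5 must be 0, so at least one of w6, w5 is 1.
Check with in2 = 1, in3 = 0, in4 = 1 and in0=1, in1=1:
w1 = in2 ∧ in4 = 1 ∧ 1 = 1
w2 = in0 ∨ w1 = 1 ∨ 1 = 1
w3 = w1 ⊕ w2 = 1 ⊕ 1 = 0
w4 = in1 ∨ w3 = 1 ∨ 0 = 1
w5 = in0 ⊕ in3 = 1 ⊕ 0 = 1
w6 = w4 ⊼ w1 = 1 ⊼ 1 = 0
w7 = w6 ⊽ w5 = 0 ⊽ 1 = 0
So w7 = 0.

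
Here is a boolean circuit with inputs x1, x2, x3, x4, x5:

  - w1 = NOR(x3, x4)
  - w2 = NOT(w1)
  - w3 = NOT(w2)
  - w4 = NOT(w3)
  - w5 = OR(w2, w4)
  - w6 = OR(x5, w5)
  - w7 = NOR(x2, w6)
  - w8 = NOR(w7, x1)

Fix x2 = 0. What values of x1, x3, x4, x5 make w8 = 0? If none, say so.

w8 = NOR(w7, x1) must be 0, so at least one of w7, x1 is 1.
Check with x2 = 0 and x1=1, x3=0, x4=0, x5=0:
w1 = NOR(x3, x4) = NOR(0, 0) = 1
w2 = NOT(w1) = NOT 1 = 0
w3 = NOT(w2) = NOT 0 = 1
w4 = NOT(w3) = NOT 1 = 0
w5 = OR(w2, w4) = OR(0, 0) = 0
w6 = OR(x5, w5) = OR(0, 0) = 0
w7 = NOR(x2, w6) = NOR(0, 0) = 1
w8 = NOR(w7, x1) = NOR(1, 1) = 0
So w8 = 0.

x1=1, x3=0, x4=0, x5=0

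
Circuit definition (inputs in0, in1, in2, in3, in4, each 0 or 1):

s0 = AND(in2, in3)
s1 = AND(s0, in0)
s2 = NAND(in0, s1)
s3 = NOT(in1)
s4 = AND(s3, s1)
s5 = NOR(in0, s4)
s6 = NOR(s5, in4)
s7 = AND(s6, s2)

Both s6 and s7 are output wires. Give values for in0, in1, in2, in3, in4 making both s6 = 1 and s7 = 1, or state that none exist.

Check with in0=1, in1=1, in2=0, in3=0, in4=0:
s0 = AND(in2, in3) = AND(0, 0) = 0
s1 = AND(s0, in0) = AND(0, 1) = 0
s2 = NAND(in0, s1) = NAND(1, 0) = 1
s3 = NOT(in1) = NOT 1 = 0
s4 = AND(s3, s1) = AND(0, 0) = 0
s5 = NOR(in0, s4) = NOR(1, 0) = 0
s6 = NOR(s5, in4) = NOR(0, 0) = 1
s7 = AND(s6, s2) = AND(1, 1) = 1
So s6 = 1 and s7 = 1.

in0=1, in1=1, in2=0, in3=0, in4=0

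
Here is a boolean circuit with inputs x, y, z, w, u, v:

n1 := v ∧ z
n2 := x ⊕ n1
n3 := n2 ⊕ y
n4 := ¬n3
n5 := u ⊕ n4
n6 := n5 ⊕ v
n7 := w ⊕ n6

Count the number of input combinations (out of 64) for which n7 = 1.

32

n7 = w ⊕ n6 must be 1, so w and n6 differ.
Enumerating the 64 input combinations, 32 give n7 = 1 and 32 give n7 = 0.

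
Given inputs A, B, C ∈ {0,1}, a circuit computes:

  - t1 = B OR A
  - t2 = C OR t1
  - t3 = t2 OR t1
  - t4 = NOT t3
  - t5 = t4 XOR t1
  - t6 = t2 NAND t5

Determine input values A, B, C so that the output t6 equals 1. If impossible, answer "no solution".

A=0 B=0 C=1

Check with A=0 B=0 C=1:
t1 = B OR A = 0 OR 0 = 0
t2 = C OR t1 = 1 OR 0 = 1
t3 = t2 OR t1 = 1 OR 0 = 1
t4 = NOT t3 = NOT 1 = 0
t5 = t4 XOR t1 = 0 XOR 0 = 0
t6 = t2 NAND t5 = 1 NAND 0 = 1
So t6 = 1 as required.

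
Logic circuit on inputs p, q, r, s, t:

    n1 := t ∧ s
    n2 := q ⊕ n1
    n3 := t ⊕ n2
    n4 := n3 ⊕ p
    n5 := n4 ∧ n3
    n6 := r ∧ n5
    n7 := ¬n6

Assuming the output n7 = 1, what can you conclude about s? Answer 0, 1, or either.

Both values of s occur among assignments with n7 = 1:
  s=0: p=0, q=0, r=0, s=0, t=0
  s=1: p=0, q=0, r=0, s=1, t=0

either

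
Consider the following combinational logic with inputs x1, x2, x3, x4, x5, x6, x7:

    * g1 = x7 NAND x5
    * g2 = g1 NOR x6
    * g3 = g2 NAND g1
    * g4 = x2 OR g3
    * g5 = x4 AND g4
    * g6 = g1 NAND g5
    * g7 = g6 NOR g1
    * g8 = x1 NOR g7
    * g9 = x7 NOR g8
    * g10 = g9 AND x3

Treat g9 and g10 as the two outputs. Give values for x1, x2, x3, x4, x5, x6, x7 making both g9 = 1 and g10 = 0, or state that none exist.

Check with x1=1 x2=0 x3=0 x4=1 x5=1 x6=1 x7=0:
g1 = x7 NAND x5 = 0 NAND 1 = 1
g2 = g1 NOR x6 = 1 NOR 1 = 0
g3 = g2 NAND g1 = 0 NAND 1 = 1
g4 = x2 OR g3 = 0 OR 1 = 1
g5 = x4 AND g4 = 1 AND 1 = 1
g6 = g1 NAND g5 = 1 NAND 1 = 0
g7 = g6 NOR g1 = 0 NOR 1 = 0
g8 = x1 NOR g7 = 1 NOR 0 = 0
g9 = x7 NOR g8 = 0 NOR 0 = 1
g10 = g9 AND x3 = 1 AND 0 = 0
So g9 = 1 and g10 = 0.

x1=1 x2=0 x3=0 x4=1 x5=1 x6=1 x7=0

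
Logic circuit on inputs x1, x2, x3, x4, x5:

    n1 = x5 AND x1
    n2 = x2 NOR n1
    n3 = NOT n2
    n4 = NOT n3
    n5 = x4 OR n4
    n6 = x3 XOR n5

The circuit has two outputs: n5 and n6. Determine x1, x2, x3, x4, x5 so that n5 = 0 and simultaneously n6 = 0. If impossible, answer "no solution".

x1=1, x2=1, x3=0, x4=0, x5=0

Check with x1=1, x2=1, x3=0, x4=0, x5=0:
n1 = x5 AND x1 = 0 AND 1 = 0
n2 = x2 NOR n1 = 1 NOR 0 = 0
n3 = NOT n2 = NOT 0 = 1
n4 = NOT n3 = NOT 1 = 0
n5 = x4 OR n4 = 0 OR 0 = 0
n6 = x3 XOR n5 = 0 XOR 0 = 0
So n5 = 0 and n6 = 0.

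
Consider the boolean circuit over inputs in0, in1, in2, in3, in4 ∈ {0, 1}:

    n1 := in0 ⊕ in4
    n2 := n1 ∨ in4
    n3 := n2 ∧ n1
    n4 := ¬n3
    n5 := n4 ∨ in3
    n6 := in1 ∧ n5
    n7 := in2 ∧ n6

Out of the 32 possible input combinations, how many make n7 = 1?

6

n7 = in2 ∧ n6 must be 1, so both in2 = 1 and n6 = 1.
n6 = in1 ∧ n5 must be 1, so both in1 = 1 and n5 = 1.
n5 = n4 ∨ in3 must be 1, so at least one of n4, in3 is 1.
Satisfying assignments:
  in0=0, in1=1, in2=1, in3=0, in4=0
  in0=0, in1=1, in2=1, in3=1, in4=0
  in0=0, in1=1, in2=1, in3=1, in4=1
  in0=1, in1=1, in2=1, in3=0, in4=1
  in0=1, in1=1, in2=1, in3=1, in4=0
  in0=1, in1=1, in2=1, in3=1, in4=1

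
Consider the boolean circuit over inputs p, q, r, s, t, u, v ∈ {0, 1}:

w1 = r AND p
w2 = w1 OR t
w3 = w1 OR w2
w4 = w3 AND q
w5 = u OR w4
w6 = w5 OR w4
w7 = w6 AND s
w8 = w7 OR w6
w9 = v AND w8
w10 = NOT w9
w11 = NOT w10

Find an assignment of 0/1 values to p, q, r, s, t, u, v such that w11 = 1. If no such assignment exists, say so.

p=0, q=0, r=0, s=0, t=0, u=1, v=1

w11 = NOT w10 must be 1, so w10 = 0.
w10 = NOT w9 must be 0, so w9 = 1.
Check with p=0, q=0, r=0, s=0, t=0, u=1, v=1:
w1 = r AND p = 0 AND 0 = 0
w2 = w1 OR t = 0 OR 0 = 0
w3 = w1 OR w2 = 0 OR 0 = 0
w4 = w3 AND q = 0 AND 0 = 0
w5 = u OR w4 = 1 OR 0 = 1
w6 = w5 OR w4 = 1 OR 0 = 1
w7 = w6 AND s = 1 AND 0 = 0
w8 = w7 OR w6 = 0 OR 1 = 1
w9 = v AND w8 = 1 AND 1 = 1
w10 = NOT w9 = NOT 1 = 0
w11 = NOT w10 = NOT 0 = 1
So w11 = 1 as required.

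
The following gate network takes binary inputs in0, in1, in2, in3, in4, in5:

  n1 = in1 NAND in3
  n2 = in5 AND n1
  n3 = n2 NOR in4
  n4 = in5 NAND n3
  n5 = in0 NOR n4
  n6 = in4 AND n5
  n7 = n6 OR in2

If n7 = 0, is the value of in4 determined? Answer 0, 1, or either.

Both values of in4 occur among assignments with n7 = 0:
  in4=0: in0=0, in1=0, in2=0, in3=0, in4=0, in5=0
  in4=1: in0=0, in1=0, in2=0, in3=0, in4=1, in5=0

either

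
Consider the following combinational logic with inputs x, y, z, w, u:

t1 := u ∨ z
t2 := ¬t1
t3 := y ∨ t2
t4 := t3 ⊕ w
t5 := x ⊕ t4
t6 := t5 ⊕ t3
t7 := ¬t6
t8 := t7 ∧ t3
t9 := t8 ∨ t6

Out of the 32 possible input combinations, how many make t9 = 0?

6

t9 = t8 ∨ t6 must be 0, so both t8 = 0 and t6 = 0.
Enumerating the 32 input combinations, 6 give t9 = 0 and 26 give t9 = 1.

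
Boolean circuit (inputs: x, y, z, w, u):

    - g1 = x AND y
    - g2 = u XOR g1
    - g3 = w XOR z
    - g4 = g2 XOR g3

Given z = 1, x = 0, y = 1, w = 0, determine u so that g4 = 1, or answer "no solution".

u=0

g4 = g2 XOR g3 must be 1, so g2 and g3 differ.
Check with z = 1, x = 0, y = 1, w = 0 and u=0:
g1 = x AND y = 0 AND 1 = 0
g2 = u XOR g1 = 0 XOR 0 = 0
g3 = w XOR z = 0 XOR 1 = 1
g4 = g2 XOR g3 = 0 XOR 1 = 1
So g4 = 1.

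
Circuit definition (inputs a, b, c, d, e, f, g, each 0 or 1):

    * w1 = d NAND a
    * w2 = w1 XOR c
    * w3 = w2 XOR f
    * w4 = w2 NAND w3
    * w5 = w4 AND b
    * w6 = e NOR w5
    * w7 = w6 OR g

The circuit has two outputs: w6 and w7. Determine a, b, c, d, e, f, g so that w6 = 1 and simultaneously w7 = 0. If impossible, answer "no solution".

no solution exists

Across all 128 input combinations, none give both w6 = 1 and w7 = 0.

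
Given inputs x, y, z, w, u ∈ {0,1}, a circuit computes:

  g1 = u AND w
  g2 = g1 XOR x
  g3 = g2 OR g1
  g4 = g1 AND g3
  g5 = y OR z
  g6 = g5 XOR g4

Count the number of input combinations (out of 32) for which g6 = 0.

12

g6 = g5 XOR g4 must be 0, so g5 and g4 are equal.
Enumerating the 32 input combinations, 12 give g6 = 0 and 20 give g6 = 1.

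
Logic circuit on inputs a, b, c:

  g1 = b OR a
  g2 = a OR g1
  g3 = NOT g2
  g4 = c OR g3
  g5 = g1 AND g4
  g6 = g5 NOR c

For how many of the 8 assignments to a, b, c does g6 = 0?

4

g6 = g5 NOR c must be 0, so at least one of g5, c is 1.
Enumerating the 8 input combinations, 4 give g6 = 0 and 4 give g6 = 1.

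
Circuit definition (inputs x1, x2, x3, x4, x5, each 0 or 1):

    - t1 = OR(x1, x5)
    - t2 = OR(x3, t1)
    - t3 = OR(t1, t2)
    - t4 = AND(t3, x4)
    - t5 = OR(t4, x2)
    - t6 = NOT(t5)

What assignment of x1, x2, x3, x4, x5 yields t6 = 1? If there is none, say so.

t6 = NOT(t5) must be 1, so t5 = 0.
t5 = OR(t4, x2) must be 0, so both t4 = 0 and x2 = 0.
t4 = AND(t3, x4) must be 0, so at least one of t3, x4 is 0.
Check with x1=1, x2=0, x3=0, x4=0, x5=1:
t1 = OR(x1, x5) = OR(1, 1) = 1
t2 = OR(x3, t1) = OR(0, 1) = 1
t3 = OR(t1, t2) = OR(1, 1) = 1
t4 = AND(t3, x4) = AND(1, 0) = 0
t5 = OR(t4, x2) = OR(0, 0) = 0
t6 = NOT(t5) = NOT 0 = 1
So t6 = 1 as required.

x1=1, x2=0, x3=0, x4=0, x5=1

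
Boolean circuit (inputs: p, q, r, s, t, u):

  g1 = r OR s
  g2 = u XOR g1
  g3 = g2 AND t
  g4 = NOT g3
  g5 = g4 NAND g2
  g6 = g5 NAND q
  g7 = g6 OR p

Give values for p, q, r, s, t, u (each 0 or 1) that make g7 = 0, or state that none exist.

p=0 q=1 r=1 s=1 t=1 u=1

Check with p=0 q=1 r=1 s=1 t=1 u=1:
g1 = r OR s = 1 OR 1 = 1
g2 = u XOR g1 = 1 XOR 1 = 0
g3 = g2 AND t = 0 AND 1 = 0
g4 = NOT g3 = NOT 0 = 1
g5 = g4 NAND g2 = 1 NAND 0 = 1
g6 = g5 NAND q = 1 NAND 1 = 0
g7 = g6 OR p = 0 OR 0 = 0
So g7 = 0 as required.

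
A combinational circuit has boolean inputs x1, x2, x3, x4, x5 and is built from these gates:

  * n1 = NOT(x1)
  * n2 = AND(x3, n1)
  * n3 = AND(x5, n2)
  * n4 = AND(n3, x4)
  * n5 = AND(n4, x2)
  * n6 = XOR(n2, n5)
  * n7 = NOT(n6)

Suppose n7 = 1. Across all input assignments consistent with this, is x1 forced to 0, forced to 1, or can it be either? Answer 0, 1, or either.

Both values of x1 occur among assignments with n7 = 1:
  x1=0: x1=0, x2=0, x3=0, x4=0, x5=0
  x1=1: x1=1, x2=0, x3=0, x4=0, x5=0

either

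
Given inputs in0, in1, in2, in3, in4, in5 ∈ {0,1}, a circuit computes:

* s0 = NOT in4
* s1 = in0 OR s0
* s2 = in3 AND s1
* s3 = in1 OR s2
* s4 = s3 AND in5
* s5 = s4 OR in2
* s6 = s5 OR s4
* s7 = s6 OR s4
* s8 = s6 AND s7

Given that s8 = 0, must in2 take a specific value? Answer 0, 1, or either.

s8 = s6 AND s7 must be 0, so at least one of s6, s7 is 0.
Every assignment with s8 = 0 has in2 = 0; there are 21 such assignment(s).

0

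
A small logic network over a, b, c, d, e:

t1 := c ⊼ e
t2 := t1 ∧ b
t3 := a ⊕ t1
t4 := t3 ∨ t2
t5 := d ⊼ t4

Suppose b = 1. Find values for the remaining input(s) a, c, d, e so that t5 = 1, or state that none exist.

t5 = d ⊼ t4 must be 1, so at least one of d, t4 is 0.
Check with b = 1 and a=0, c=0, d=0, e=0:
t1 = c ⊼ e = 0 ⊼ 0 = 1
t2 = t1 ∧ b = 1 ∧ 1 = 1
t3 = a ⊕ t1 = 0 ⊕ 1 = 1
t4 = t3 ∨ t2 = 1 ∨ 1 = 1
t5 = d ⊼ t4 = 0 ⊼ 1 = 1
So t5 = 1.

a=0 c=0 d=0 e=0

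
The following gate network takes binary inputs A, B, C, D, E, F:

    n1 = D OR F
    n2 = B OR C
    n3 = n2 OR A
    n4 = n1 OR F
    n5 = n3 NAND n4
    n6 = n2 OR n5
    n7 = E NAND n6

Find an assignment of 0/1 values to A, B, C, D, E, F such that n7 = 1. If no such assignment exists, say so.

A=0 B=0 C=1 D=1 E=0 F=0

Check with A=0 B=0 C=1 D=1 E=0 F=0:
n1 = D OR F = 1 OR 0 = 1
n2 = B OR C = 0 OR 1 = 1
n3 = n2 OR A = 1 OR 0 = 1
n4 = n1 OR F = 1 OR 0 = 1
n5 = n3 NAND n4 = 1 NAND 1 = 0
n6 = n2 OR n5 = 1 OR 0 = 1
n7 = E NAND n6 = 0 NAND 1 = 1
So n7 = 1 as required.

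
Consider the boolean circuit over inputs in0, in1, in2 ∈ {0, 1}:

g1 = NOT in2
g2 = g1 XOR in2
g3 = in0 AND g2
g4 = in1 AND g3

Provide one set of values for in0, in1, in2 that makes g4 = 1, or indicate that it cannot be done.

g4 = in1 AND g3 must be 1, so both in1 = 1 and g3 = 1.
Check with in0=1, in1=1, in2=1:
g1 = NOT in2 = NOT 1 = 0
g2 = g1 XOR in2 = 0 XOR 1 = 1
g3 = in0 AND g2 = 1 AND 1 = 1
g4 = in1 AND g3 = 1 AND 1 = 1
So g4 = 1 as required.

in0=1, in1=1, in2=1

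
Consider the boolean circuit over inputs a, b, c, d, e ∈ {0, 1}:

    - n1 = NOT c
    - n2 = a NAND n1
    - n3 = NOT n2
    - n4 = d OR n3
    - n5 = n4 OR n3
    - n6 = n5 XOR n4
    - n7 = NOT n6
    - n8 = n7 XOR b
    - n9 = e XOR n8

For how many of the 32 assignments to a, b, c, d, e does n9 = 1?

n9 = e XOR n8 must be 1, so e and n8 differ.
Enumerating the 32 input combinations, 16 give n9 = 1 and 16 give n9 = 0.

16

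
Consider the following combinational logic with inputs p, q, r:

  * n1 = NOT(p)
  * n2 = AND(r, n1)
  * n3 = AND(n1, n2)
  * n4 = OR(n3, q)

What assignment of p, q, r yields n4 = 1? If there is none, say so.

n4 = OR(n3, q) must be 1, so at least one of n3, q is 1.
Check with p=0 q=1 r=1:
n1 = NOT(p) = NOT 0 = 1
n2 = AND(r, n1) = AND(1, 1) = 1
n3 = AND(n1, n2) = AND(1, 1) = 1
n4 = OR(n3, q) = OR(1, 1) = 1
So n4 = 1 as required.

p=0 q=1 r=1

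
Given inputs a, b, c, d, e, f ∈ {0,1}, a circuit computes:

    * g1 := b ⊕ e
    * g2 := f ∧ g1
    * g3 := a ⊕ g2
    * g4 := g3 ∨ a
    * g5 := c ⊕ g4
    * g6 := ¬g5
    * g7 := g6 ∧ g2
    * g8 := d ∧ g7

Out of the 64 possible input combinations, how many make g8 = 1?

g8 = d ∧ g7 must be 1, so both d = 1 and g7 = 1.
g7 = g6 ∧ g2 must be 1, so both g6 = 1 and g2 = 1.
g6 = ¬g5 must be 1, so g5 = 0.
Satisfying assignments:
  a=0, b=0, c=1, d=1, e=1, f=1
  a=0, b=1, c=1, d=1, e=0, f=1
  a=1, b=0, c=1, d=1, e=1, f=1
  a=1, b=1, c=1, d=1, e=0, f=1

4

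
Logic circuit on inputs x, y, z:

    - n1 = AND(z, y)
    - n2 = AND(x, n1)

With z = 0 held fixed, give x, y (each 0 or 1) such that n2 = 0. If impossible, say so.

x=1 y=1

Check with z = 0 and x=1, y=1:
n1 = AND(z, y) = AND(0, 1) = 0
n2 = AND(x, n1) = AND(1, 0) = 0
So n2 = 0.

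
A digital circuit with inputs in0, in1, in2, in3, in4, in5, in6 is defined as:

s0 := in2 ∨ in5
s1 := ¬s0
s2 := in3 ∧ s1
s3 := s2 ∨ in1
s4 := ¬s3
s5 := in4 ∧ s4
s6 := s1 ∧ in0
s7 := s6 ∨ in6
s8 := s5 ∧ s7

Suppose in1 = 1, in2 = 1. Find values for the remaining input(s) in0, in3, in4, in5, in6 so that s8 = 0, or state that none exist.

in0=1, in3=1, in4=1, in5=0, in6=0

s8 = s5 ∧ s7 must be 0, so at least one of s5, s7 is 0.
Check with in1 = 1, in2 = 1 and in0=1, in3=1, in4=1, in5=0, in6=0:
s0 = in2 ∨ in5 = 1 ∨ 0 = 1
s1 = ¬s0 = ¬1 = 0
s2 = in3 ∧ s1 = 1 ∧ 0 = 0
s3 = s2 ∨ in1 = 0 ∨ 1 = 1
s4 = ¬s3 = ¬1 = 0
s5 = in4 ∧ s4 = 1 ∧ 0 = 0
s6 = s1 ∧ in0 = 0 ∧ 1 = 0
s7 = s6 ∨ in6 = 0 ∨ 0 = 0
s8 = s5 ∧ s7 = 0 ∧ 0 = 0
So s8 = 0.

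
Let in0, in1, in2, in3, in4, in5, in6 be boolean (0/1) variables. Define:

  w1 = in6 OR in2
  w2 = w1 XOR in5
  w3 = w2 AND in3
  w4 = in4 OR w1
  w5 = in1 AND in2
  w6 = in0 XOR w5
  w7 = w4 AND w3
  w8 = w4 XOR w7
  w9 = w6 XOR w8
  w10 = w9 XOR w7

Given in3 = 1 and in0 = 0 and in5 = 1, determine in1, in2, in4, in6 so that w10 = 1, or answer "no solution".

Check with in3 = 1 and in0 = 0 and in5 = 1 and in1=1, in2=0, in4=0, in6=1:
w1 = in6 OR in2 = 1 OR 0 = 1
w2 = w1 XOR in5 = 1 XOR 1 = 0
w3 = w2 AND in3 = 0 AND 1 = 0
w4 = in4 OR w1 = 0 OR 1 = 1
w5 = in1 AND in2 = 1 AND 0 = 0
w6 = in0 XOR w5 = 0 XOR 0 = 0
w7 = w4 AND w3 = 1 AND 0 = 0
w8 = w4 XOR w7 = 1 XOR 0 = 1
w9 = w6 XOR w8 = 0 XOR 1 = 1
w10 = w9 XOR w7 = 1 XOR 0 = 1
So w10 = 1.

in1=1, in2=0, in4=0, in6=1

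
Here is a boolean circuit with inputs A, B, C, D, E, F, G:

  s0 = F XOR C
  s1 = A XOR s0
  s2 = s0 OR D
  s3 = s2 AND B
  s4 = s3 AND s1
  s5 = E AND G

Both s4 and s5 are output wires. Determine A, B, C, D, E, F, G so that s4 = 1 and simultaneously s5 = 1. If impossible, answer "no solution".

A=0, B=1, C=0, D=1, E=1, F=1, G=1

Check with A=0, B=1, C=0, D=1, E=1, F=1, G=1:
s0 = F XOR C = 1 XOR 0 = 1
s1 = A XOR s0 = 0 XOR 1 = 1
s2 = s0 OR D = 1 OR 1 = 1
s3 = s2 AND B = 1 AND 1 = 1
s4 = s3 AND s1 = 1 AND 1 = 1
s5 = E AND G = 1 AND 1 = 1
So s4 = 1 and s5 = 1.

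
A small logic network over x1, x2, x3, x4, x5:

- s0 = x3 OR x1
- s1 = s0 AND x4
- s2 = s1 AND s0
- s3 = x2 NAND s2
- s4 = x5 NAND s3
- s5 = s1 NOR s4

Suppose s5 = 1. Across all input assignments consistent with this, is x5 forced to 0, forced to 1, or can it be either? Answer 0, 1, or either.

s5 = s1 NOR s4 must be 1, so both s1 = 0 and s4 = 0.
Every assignment with s5 = 1 has x5 = 1; there are 10 such assignment(s).

1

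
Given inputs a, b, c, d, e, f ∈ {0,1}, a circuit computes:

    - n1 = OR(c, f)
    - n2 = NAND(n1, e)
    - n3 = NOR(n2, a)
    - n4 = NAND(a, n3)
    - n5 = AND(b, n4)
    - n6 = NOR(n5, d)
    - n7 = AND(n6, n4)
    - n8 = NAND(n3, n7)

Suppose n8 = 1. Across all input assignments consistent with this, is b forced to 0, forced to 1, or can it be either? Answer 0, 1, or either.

Both values of b occur among assignments with n8 = 1:
  b=0: a=0, b=0, c=0, d=0, e=0, f=0
  b=1: a=0, b=1, c=0, d=0, e=0, f=0

either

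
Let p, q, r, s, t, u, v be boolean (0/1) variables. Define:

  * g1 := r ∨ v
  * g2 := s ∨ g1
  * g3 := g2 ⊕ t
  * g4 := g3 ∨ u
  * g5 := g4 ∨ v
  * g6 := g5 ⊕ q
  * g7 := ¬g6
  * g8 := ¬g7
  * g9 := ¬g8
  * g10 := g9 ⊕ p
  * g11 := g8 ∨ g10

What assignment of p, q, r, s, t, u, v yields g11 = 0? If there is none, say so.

Check with p=1, q=1, r=1, s=1, t=0, u=0, v=1:
g1 = r ∨ v = 1 ∨ 1 = 1
g2 = s ∨ g1 = 1 ∨ 1 = 1
g3 = g2 ⊕ t = 1 ⊕ 0 = 1
g4 = g3 ∨ u = 1 ∨ 0 = 1
g5 = g4 ∨ v = 1 ∨ 1 = 1
g6 = g5 ⊕ q = 1 ⊕ 1 = 0
g7 = ¬g6 = ¬0 = 1
g8 = ¬g7 = ¬1 = 0
g9 = ¬g8 = ¬0 = 1
g10 = g9 ⊕ p = 1 ⊕ 1 = 0
g11 = g8 ∨ g10 = 0 ∨ 0 = 0
So g11 = 0 as required.

p=1, q=1, r=1, s=1, t=0, u=0, v=1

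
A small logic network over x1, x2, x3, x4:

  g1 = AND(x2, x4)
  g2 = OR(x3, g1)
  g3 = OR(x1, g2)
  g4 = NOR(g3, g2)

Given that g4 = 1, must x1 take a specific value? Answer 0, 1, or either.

0

g4 = NOR(g3, g2) must be 1, so both g3 = 0 and g2 = 0.
g3 = OR(x1, g2) must be 0, so both x1 = 0 and g2 = 0.
g2 = OR(x3, g1) must be 0, so both x3 = 0 and g1 = 0.
Every assignment with g4 = 1 has x1 = 0; there are 3 such assignment(s).
  x1=0, x2=0, x3=0, x4=0
  x1=0, x2=0, x3=0, x4=1
  x1=0, x2=1, x3=0, x4=0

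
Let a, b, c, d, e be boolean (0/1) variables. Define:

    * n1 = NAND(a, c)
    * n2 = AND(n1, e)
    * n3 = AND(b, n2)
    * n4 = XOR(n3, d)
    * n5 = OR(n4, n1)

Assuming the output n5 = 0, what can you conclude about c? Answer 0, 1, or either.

n5 = OR(n4, n1) must be 0, so both n4 = 0 and n1 = 0.
n4 = XOR(n3, d) must be 0, so n3 and d are equal.
Every assignment with n5 = 0 has c = 1; there are 4 such assignment(s).
  a=1, b=0, c=1, d=0, e=0
  a=1, b=0, c=1, d=0, e=1
  a=1, b=1, c=1, d=0, e=0
  a=1, b=1, c=1, d=0, e=1

1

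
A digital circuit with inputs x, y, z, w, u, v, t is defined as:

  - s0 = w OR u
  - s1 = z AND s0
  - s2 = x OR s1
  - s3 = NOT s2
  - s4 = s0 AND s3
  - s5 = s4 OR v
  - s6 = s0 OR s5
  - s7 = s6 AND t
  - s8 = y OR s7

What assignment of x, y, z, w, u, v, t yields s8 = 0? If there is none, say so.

x=1, y=0, z=1, w=0, u=0, v=0, t=0

s8 = y OR s7 must be 0, so both y = 0 and s7 = 0.
Check with x=1, y=0, z=1, w=0, u=0, v=0, t=0:
s0 = w OR u = 0 OR 0 = 0
s1 = z AND s0 = 1 AND 0 = 0
s2 = x OR s1 = 1 OR 0 = 1
s3 = NOT s2 = NOT 1 = 0
s4 = s0 AND s3 = 0 AND 0 = 0
s5 = s4 OR v = 0 OR 0 = 0
s6 = s0 OR s5 = 0 OR 0 = 0
s7 = s6 AND t = 0 AND 0 = 0
s8 = y OR s7 = 0 OR 0 = 0
So s8 = 0 as required.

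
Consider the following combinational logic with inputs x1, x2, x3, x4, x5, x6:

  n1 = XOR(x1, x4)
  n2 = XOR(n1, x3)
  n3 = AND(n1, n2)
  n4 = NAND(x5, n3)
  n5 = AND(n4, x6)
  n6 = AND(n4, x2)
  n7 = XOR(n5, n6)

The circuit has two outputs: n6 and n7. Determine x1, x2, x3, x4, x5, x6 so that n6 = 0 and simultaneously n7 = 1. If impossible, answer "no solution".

x1=1, x2=0, x3=1, x4=1, x5=0, x6=1

Check with x1=1, x2=0, x3=1, x4=1, x5=0, x6=1:
n1 = XOR(x1, x4) = XOR(1, 1) = 0
n2 = XOR(n1, x3) = XOR(0, 1) = 1
n3 = AND(n1, n2) = AND(0, 1) = 0
n4 = NAND(x5, n3) = NAND(0, 0) = 1
n5 = AND(n4, x6) = AND(1, 1) = 1
n6 = AND(n4, x2) = AND(1, 0) = 0
n7 = XOR(n5, n6) = XOR(1, 0) = 1
So n6 = 0 and n7 = 1.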